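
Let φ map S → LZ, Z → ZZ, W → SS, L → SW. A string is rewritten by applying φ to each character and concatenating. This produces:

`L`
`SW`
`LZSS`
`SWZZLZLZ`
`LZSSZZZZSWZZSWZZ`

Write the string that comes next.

Rewriting the 16 symbols of LZSSZZZZSWZZSWZZ one by one yields SW ZZ LZ LZ ZZ ZZ ZZ ZZ LZ SS ZZ ZZ LZ SS ZZ ZZ; concatenated:

SWZZLZLZZZZZZZZZLZSSZZZZLZSSZZZZ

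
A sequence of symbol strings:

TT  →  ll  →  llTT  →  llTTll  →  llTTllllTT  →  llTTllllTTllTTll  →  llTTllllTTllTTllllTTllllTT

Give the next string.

This is a Fibonacci-style word recurrence s(k) = s(k−1)·s(k−2): e.g. ll·TT = llTT.
The next term joins llTTllllTTllTTllllTTllllTT and llTTllllTTllTTll.

llTTllllTTllTTllllTTllllTTllTTllllTTllTTll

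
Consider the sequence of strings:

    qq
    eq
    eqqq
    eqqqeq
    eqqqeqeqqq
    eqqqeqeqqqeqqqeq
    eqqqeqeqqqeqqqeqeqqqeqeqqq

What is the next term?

This is a Fibonacci-style word recurrence s(k) = s(k−1)·s(k−2): e.g. eq·qq = eqqq.
Continuing: eqqqeqeqqqeqqqeqeqqqeqeqqq · eqqqeqeqqqeqqqeq gives term 8.

eqqqeqeqqqeqqqeqeqqqeqeqqqeqqqeqeqqqeqqqeq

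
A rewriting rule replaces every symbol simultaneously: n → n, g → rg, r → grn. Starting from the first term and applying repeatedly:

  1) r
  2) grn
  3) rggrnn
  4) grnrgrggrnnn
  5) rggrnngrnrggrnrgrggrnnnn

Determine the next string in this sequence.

Rewriting the 24 symbols of rggrnngrnrggrnrgrggrnnnn one by one yields grn rg rg grn n n rg grn n grn rg rg grn n grn rg grn rg rg grn n n n n; concatenated:

grnrgrggrnnnrggrnngrnrgrggrnngrnrggrnrgrggrnnnnn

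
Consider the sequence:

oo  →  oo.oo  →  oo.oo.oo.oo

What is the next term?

Each string is two copies of the previous one joined by '.'.
One more doubling of oo.oo.oo.oo gives the answer.

oo.oo.oo.oo.oo.oo.oo.oo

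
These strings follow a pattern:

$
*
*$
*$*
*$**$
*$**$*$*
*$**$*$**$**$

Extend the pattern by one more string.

*$**$*$**$**$*$**$*$*

Each term (from the third on) is the previous term followed by the one before it: term 3 = *·$ = *$.
The next term joins *$**$*$**$**$ and *$**$*$*.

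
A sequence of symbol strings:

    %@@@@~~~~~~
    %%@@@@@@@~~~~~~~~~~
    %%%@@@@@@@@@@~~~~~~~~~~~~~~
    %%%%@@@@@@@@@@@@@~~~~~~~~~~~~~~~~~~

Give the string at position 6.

%%%%%%@@@@@@@@@@@@@@@@@@@~~~~~~~~~~~~~~~~~~~~~~~~~~

Reading off run lengths: % runs 1, 2, 3, 4; @ runs 4, 7, 10, 13; ~ runs 6, 10, 14, 18 — each is linear in n (n = 1, 2, …).
At n = 6 the blocks have lengths 6, 19, 26.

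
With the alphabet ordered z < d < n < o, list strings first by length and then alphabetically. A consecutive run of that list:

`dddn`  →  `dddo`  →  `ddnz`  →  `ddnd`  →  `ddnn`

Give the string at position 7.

ddoz

Continuing the enumeration 2 steps past ddnn: ddnn → ddno → (answer).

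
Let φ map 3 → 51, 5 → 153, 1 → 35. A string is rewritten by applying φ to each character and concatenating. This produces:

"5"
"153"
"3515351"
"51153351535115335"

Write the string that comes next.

Rewriting the 17 symbols of 51153351535115335 one by one yields 153 35 35 153 51 51 153 35 153 51 153 35 35 153 51 51 153; concatenated:

15335351535151153351535115335351535151153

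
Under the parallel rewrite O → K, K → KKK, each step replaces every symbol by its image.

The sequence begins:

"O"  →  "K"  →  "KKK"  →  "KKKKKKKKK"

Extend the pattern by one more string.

KKKKKKKKKKKKKKKKKKKKKKKKKKK

Apply φ to KKKKKKKKK symbol by symbol: K→KKK, K→KKK, K→KKK, K→KKK, K→KKK, K→KKK, K→KKK, K→KKK, K→KKK; joined: KKK KKK KKK KKK KKK KKK KKK KKK KKK.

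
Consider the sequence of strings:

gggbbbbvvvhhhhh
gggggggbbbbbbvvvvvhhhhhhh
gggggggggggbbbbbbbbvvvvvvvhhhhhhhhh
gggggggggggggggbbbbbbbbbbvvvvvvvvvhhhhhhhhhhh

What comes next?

Term n consists of 4n-1 g's, followed by 2n+2 b's, followed by 2n+1 v's, followed by 2n+3 h's (n = 1, 2, …).
Setting n = 5 gives 19, 12, 11, 13 characters in each block.

gggggggggggggggggggbbbbbbbbbbbbvvvvvvvvvvvhhhhhhhhhhhhh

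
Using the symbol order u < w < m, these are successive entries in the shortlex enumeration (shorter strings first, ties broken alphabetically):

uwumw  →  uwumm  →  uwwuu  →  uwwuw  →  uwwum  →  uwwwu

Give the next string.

uwwww

Treat uwwwu as a base-3 numeral over the given alphabet and add one, carrying through any trailing m's.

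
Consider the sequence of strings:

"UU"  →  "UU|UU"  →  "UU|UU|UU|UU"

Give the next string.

UU|UU|UU|UU|UU|UU|UU|UU

Each string is two copies of the previous one joined by '|'.
One more doubling of UU|UU|UU|UU gives the answer.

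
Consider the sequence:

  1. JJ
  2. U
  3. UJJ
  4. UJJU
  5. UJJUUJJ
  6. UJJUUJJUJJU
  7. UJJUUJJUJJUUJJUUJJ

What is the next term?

UJJUUJJUJJUUJJUUJJUJJUUJJUJJU

Each term (from the third on) is the previous term followed by the one before it: term 3 = U·JJ = UJJ.
So term 8 is UJJUUJJUJJUUJJUUJJ·UJJUUJJUJJU.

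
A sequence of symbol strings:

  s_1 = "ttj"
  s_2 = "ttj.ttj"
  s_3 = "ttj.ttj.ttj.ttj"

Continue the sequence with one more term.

s(k+1) = s(k)·.·s(k) — each term doubles the last with '.' between the halves.
So the next term is two copies of ttj.ttj.ttj.ttj with '.' between the halves.

ttj.ttj.ttj.ttj.ttj.ttj.ttj.ttj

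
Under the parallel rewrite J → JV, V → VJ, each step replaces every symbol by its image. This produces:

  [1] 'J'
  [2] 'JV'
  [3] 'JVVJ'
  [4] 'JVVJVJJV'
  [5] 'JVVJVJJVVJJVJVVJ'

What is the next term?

JVVJVJJVVJJVJVVJVJJVJVVJJVVJVJJV

Applying the rule to each of the 16 symbols of JVVJVJJVVJJVJVVJ gives the pieces JV VJ VJ JV VJ JV JV VJ VJ JV JV VJ JV VJ VJ JV, which concatenate to the answer.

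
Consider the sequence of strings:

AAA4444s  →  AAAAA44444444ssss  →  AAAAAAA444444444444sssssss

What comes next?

Reading off run lengths: A runs 3, 5, 7; 4 runs 4, 8, 12; s runs 1, 4, 7 — each is linear in n (n = 1, 2, …).
Setting n = 4 gives 9, 16, 10 characters in each block.

AAAAAAAAA4444444444444444ssssssssss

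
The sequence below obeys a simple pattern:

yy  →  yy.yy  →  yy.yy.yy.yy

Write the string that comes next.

s(k+1) = s(k)·.·s(k) — each term doubles the last with '.' between the halves.
One more doubling of yy.yy.yy.yy gives the answer.

yy.yy.yy.yy.yy.yy.yy.yy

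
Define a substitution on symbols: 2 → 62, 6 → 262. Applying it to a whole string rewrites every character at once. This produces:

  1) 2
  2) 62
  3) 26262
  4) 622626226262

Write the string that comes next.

26262622626226262622626226262

Rewriting each symbol of 622626226262: 6→262, 2→62, 2→62, 6→262, 2→62, 6→262, 2→62, 2→62, 6→262, 2→62, 6→262, 2→62, which concatenates to 262 62 62 262 62 262 62 62 262 62 262 62.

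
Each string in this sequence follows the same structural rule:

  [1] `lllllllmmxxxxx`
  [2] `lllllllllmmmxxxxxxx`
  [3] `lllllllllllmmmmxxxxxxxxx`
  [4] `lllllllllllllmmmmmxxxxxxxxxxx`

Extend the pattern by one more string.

Term n consists of 2n+1 l's, followed by n-1 m's, followed by 2n-1 x's, where the shown terms are n = 3, 4, 5, 6.
For the next term, n = 7, so the run lengths are 15, 6, 13.

lllllllllllllllmmmmmmxxxxxxxxxxxxx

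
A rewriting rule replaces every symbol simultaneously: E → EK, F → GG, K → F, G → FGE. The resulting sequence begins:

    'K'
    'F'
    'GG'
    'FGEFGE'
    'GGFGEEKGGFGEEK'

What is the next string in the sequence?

FGEFGEGGFGEEKEKFFGEFGEGGFGEEKEKF

Applying the rule to each of the 14 symbols of GGFGEEKGGFGEEK gives the pieces FGE FGE GG FGE EK EK F FGE FGE GG FGE EK EK F, which concatenate to the answer.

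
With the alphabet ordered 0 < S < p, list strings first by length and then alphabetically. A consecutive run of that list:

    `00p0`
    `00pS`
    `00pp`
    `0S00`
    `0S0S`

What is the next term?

0S0p

Treat 0S0S as a base-3 numeral over the given alphabet and add one, carrying through any trailing p's.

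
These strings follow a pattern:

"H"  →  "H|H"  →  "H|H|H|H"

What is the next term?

H|H|H|H|H|H|H|H

Every step duplicates the string with '|' between the halves.
One more doubling of H|H|H|H gives the answer.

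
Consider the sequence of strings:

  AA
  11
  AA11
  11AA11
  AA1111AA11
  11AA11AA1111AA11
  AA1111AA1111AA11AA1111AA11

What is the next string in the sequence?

11AA11AA1111AA11AA1111AA1111AA11AA1111AA11

From term 3 onward, concatenate the second-to-last term with the last: AA·11 = AA11, 11·AA11 = 11AA11, …
Continuing: 11AA11AA1111AA11 · AA1111AA1111AA11AA1111AA11 gives term 8.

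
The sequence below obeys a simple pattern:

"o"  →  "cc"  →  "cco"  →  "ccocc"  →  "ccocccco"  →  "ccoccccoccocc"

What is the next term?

From term 3 onward, concatenate the last term with the second-to-last: cc·o = cco, cco·cc = ccocc, …
The next term joins ccoccccoccocc and ccocccco.

ccoccccoccoccccocccco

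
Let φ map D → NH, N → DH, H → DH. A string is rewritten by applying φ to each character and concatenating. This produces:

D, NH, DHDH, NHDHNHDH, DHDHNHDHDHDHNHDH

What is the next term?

NHDHNHDHDHDHNHDHNHDHNHDHDHDHNHDH

φ(DHDHNHDHDHDHNHDH) expands symbol-by-symbol to NH DH NH DH DH DH NH DH NH DH NH DH DH DH NH DH; joining the 16 pieces gives the next term.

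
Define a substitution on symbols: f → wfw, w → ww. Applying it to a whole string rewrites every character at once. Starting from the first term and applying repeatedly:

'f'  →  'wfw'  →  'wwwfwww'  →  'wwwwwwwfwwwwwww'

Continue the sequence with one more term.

Replace each of the 15 characters of wwwwwwwfwwwwwww in place — ww ww ww ww ww ww ww wfw ww ww ww ww ww ww ww — and concatenate.

wwwwwwwwwwwwwwwfwwwwwwwwwwwwwww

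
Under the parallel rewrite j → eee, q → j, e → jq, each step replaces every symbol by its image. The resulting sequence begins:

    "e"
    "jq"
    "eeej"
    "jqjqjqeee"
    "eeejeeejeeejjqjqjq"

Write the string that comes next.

Replace each of the 18 characters of eeejeeejeeejjqjqjq in place — jq jq jq eee jq jq jq eee jq jq jq eee eee j eee j eee j — and concatenate.

jqjqjqeeejqjqjqeeejqjqjqeeeeeejeeejeeej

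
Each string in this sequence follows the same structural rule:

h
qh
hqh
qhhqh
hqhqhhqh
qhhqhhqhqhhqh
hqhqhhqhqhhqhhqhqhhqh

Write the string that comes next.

qhhqhhqhqhhqhhqhqhhqhqhhqhhqhqhhqh

This is a Fibonacci-style word recurrence s(k) = s(k−2)·s(k−1): e.g. h·qh = hqh.
The next term joins qhhqhhqhqhhqh and hqhqhhqhqhhqhhqhqhhqh.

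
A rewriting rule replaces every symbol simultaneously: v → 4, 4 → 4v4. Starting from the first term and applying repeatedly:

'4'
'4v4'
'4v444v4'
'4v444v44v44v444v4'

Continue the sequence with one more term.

4v444v44v44v444v44v444v44v444v44v44v444v4

φ(4v444v44v44v444v4) expands symbol-by-symbol to 4v4 4 4v4 4v4 4v4 4 4v4 4v4 4 4v4 4v4 4 4v4 4v4 4v4 4 4v4; joining the 17 pieces gives the next term.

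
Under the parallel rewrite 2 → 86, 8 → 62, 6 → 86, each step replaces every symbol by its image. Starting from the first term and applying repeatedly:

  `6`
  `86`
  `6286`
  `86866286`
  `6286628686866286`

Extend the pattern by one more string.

Rewriting the 16 symbols of 6286628686866286 one by one yields 86 86 62 86 86 86 62 86 62 86 62 86 86 86 62 86; concatenated:

86866286868662866286628686866286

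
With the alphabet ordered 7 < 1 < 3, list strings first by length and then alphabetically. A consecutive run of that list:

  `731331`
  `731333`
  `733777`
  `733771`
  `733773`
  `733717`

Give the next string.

733711

The successor of 733717 increments the rightmost position that isn't already 3 and resets every position after it to 7.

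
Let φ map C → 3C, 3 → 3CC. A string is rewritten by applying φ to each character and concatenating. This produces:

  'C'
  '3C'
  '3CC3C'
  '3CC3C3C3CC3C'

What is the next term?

Apply φ to 3CC3C3C3CC3C symbol by symbol: 3→3CC, C→3C, C→3C, 3→3CC, C→3C, 3→3CC, C→3C, 3→3CC, C→3C, C→3C, 3→3CC, C→3C; joined: 3CC 3C 3C 3CC 3C 3CC 3C 3CC 3C 3C 3CC 3C.

3CC3C3C3CC3C3CC3C3CC3C3C3CC3C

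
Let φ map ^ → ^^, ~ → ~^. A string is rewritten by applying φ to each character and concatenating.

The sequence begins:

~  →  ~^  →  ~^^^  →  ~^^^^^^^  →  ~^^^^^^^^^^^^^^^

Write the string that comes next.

Replace each of the 16 characters of ~^^^^^^^^^^^^^^^ in place — ~^ ^^ ^^ ^^ ^^ ^^ ^^ ^^ ^^ ^^ ^^ ^^ ^^ ^^ ^^ ^^ — and concatenate.

~^^^^^^^^^^^^^^^^^^^^^^^^^^^^^^^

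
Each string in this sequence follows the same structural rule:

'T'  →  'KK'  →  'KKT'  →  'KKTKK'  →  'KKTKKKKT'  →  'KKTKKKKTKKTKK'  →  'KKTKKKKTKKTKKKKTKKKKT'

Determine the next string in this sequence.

KKTKKKKTKKTKKKKTKKKKTKKTKKKKTKKTKK

This is a Fibonacci-style word recurrence s(k) = s(k−1)·s(k−2): e.g. KK·T = KKT.
Continuing: KKTKKKKTKKTKKKKTKKKKT · KKTKKKKTKKTKK gives term 8.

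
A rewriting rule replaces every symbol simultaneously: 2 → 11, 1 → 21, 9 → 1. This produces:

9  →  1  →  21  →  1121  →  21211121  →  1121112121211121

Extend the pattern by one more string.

21211121212111211121112121211121

Replace each of the 16 characters of 1121112121211121 in place — 21 21 11 21 21 21 11 21 11 21 11 21 21 21 11 21 — and concatenate.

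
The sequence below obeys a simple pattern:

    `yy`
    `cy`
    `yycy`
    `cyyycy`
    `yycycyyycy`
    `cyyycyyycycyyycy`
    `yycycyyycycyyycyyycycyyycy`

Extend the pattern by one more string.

cyyycyyycycyyycyyycycyyycycyyycyyycycyyycy

Each term (from the third on) is the two preceding terms concatenated in order: term 3 = yy·cy = yycy.
So term 8 is cyyycyyycycyyycy·yycycyyycycyyycyyycycyyycy.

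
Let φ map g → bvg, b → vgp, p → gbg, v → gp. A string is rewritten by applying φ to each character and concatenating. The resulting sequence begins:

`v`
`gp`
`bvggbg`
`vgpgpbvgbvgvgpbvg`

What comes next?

φ(vgpgpbvgbvgvgpbvg) expands symbol-by-symbol to gp bvg gbg bvg gbg vgp gp bvg vgp gp bvg gp bvg gbg vgp gp bvg; joining the 17 pieces gives the next term.

gpbvggbgbvggbgvgpgpbvgvgpgpbvggpbvggbgvgpgpbvg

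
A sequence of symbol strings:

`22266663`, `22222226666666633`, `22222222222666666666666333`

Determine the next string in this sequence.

22222222222222266666666666666663333

Term n consists of 4n-1 2's, followed by 4n 6's, followed by n 3's (n = 1, 2, …).
For the next term, n = 4, so the run lengths are 15, 16, 4.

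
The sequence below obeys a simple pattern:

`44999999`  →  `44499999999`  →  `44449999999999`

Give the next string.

The n-th term is n-1 4's then 2n 9's, where the shown terms are n = 3, 4, 5.
At n = 6 the blocks have lengths 5, 12.

44444999999999999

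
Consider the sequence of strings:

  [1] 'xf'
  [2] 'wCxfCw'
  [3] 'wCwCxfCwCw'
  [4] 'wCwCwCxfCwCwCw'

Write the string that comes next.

wCwCwCwCxfCwCwCwCw

Each term wraps the previous one in wC on the left and Cw on the right.
So the next term is wC·wCwCwCxfCwCwCw·Cw.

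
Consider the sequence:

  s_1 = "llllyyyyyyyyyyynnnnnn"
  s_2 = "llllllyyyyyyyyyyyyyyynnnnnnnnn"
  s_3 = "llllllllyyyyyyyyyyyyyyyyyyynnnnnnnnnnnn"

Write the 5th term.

Term n consists of 2n l's, followed by 4n+3 y's, followed by 3n n's, where the shown terms are n = 2, 3, 4.
At n = 6 the blocks have lengths 12, 27, 18.

llllllllllllyyyyyyyyyyyyyyyyyyyyyyyyyyynnnnnnnnnnnnnnnnnn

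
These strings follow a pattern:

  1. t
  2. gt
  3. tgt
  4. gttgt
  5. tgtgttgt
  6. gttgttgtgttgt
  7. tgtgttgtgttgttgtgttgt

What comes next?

From term 3 onward, concatenate the second-to-last term with the last: t·gt = tgt, gt·tgt = gttgt, …
So term 8 is gttgttgtgttgt·tgtgttgtgttgttgtgttgt.

gttgttgtgttgttgtgttgtgttgttgtgttgt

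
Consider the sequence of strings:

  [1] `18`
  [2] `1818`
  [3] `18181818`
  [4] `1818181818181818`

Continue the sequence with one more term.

18181818181818181818181818181818

Each string is two copies of the previous one concatenated.
One more doubling of 1818181818181818 gives the answer.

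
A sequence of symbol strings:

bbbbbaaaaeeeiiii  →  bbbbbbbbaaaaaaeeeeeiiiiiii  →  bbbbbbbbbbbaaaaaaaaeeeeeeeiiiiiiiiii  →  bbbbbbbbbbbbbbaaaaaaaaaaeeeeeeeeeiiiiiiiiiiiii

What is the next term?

bbbbbbbbbbbbbbbbbaaaaaaaaaaaaeeeeeeeeeeeiiiiiiiiiiiiiiii

Reading off run lengths: b runs 5, 8, 11, 14; a runs 4, 6, 8, 10; e runs 3, 5, 7, 9; i runs 4, 7, 10, 13 — each is linear in n (n = 1, 2, …).
At n = 5 the blocks have lengths 17, 12, 11, 16.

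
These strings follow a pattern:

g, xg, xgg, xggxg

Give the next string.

This is a Fibonacci-style word recurrence s(k) = s(k−1)·s(k−2): e.g. xg·g = xgg.
The next term joins xggxg and xgg.

xggxgxgg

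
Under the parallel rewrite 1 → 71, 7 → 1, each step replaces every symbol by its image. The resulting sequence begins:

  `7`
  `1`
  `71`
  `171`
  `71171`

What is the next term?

Expanding 71171: 7→1, 1→71, 1→71, 7→1, 1→71. Concatenated: 1 71 71 1 71.

17171171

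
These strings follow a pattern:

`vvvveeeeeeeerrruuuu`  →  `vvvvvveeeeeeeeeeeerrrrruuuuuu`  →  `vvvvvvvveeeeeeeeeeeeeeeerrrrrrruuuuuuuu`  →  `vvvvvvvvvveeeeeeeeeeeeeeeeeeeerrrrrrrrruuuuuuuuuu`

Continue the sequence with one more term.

Each string has the form v^{2n} e^{4n} r^{2n-1} u^{2n}, where the shown terms are n = 2, 3, 4, 5.
At n = 6 the blocks have lengths 12, 24, 11, 12.

vvvvvvvvvvvveeeeeeeeeeeeeeeeeeeeeeeerrrrrrrrrrruuuuuuuuuuuu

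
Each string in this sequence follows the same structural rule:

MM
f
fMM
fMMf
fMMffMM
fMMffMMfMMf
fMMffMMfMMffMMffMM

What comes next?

fMMffMMfMMffMMffMMfMMffMMfMMf

This is a Fibonacci-style word recurrence s(k) = s(k−1)·s(k−2): e.g. f·MM = fMM.
So term 8 is fMMffMMfMMffMMffMM·fMMffMMfMMf.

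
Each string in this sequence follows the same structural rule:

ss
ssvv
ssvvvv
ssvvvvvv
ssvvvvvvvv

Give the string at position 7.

The strings grow by a fixed suffix vv each time.
From ssvvvvvvvv, 2 further steps: ssvvvvvvvv → ssvvvvvvvvvv → (answer).

ssvvvvvvvvvvvv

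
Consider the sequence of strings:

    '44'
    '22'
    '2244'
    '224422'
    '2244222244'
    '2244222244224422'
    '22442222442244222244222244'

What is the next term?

224422224422442222442222442244222244224422

Each term (from the third on) is the previous term followed by the one before it: term 3 = 22·44 = 2244.
The next term joins 22442222442244222244222244 and 2244222244224422.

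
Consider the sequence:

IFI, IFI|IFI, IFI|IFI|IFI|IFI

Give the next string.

s(k+1) = s(k)·|·s(k) — each term doubles the last with '|' between the halves.
Doubling IFI|IFI|IFI|IFI with '|' between the halves:

IFI|IFI|IFI|IFI|IFI|IFI|IFI|IFI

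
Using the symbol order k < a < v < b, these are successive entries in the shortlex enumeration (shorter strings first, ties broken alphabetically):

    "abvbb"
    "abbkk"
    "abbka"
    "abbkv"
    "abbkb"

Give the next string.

Find the rightmost character of abbkb below b, bump it to the next letter, and reset everything to its right to k.

abbak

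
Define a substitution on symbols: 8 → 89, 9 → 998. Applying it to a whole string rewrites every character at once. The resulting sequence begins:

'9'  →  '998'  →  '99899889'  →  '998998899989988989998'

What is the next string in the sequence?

Rewriting the 21 symbols of 998998899989988989998 one by one yields 998 998 89 998 998 89 89 998 998 998 89 998 998 89 89 998 89 998 998 998 89; concatenated:

9989988999899889899989989988999899889899988999899899889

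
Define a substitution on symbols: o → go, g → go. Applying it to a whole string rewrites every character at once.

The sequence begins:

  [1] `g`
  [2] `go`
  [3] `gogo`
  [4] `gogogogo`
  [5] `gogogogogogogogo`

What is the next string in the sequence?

Rewriting the 16 symbols of gogogogogogogogo one by one yields go go go go go go go go go go go go go go go go; concatenated:

gogogogogogogogogogogogogogogogo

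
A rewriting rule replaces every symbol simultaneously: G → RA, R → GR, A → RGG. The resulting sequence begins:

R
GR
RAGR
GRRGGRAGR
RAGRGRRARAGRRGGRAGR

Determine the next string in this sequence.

φ(RAGRGRRARAGRRGGRAGR) expands symbol-by-symbol to GR RGG RA GR RA GR GR RGG GR RGG RA GR GR RA RA GR RGG RA GR; joining the 19 pieces gives the next term.

GRRGGRAGRRAGRGRRGGGRRGGRAGRGRRARAGRRGGRAGR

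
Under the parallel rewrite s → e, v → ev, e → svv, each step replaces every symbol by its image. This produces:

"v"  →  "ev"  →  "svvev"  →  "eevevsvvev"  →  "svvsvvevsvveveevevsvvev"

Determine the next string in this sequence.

Applying the rule to each of the 23 symbols of svvsvvevsvveveevevsvvev gives the pieces e ev ev e ev ev svv ev e ev ev svv ev svv svv ev svv ev e ev ev svv ev, which concatenate to the answer.

eeveveevevsvveveevevsvvevsvvsvvevsvveveevevsvvev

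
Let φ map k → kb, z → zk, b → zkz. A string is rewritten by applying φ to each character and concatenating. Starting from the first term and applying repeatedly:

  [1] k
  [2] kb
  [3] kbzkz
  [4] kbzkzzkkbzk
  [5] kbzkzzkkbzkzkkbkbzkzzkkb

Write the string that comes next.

Rewriting the 24 symbols of kbzkzzkkbzkzkkbkbzkzzkkb one by one yields kb zkz zk kb zk zk kb kb zkz zk kb zk kb kb zkz kb zkz zk kb zk zk kb kb zkz; concatenated:

kbzkzzkkbzkzkkbkbzkzzkkbzkkbkbzkzkbzkzzkkbzkzkkbkbzkz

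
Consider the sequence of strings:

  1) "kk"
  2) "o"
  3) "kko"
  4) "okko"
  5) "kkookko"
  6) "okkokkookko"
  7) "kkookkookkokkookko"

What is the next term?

okkokkookkokkookkookkokkookko

Each term (from the third on) is the two preceding terms concatenated in order: term 3 = kk·o = kko.
Continuing: okkokkookko · kkookkookkokkookko gives term 8.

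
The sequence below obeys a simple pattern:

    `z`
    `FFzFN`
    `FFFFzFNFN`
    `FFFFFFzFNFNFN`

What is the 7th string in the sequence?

FFFFFFFFFFFFzFNFNFNFNFNFN

Every step adds FF to the front and FN to the end of the previous string.
From FFFFFFzFNFNFN, 3 further steps: FFFFFFzFNFNFN → FFFFFFFFzFNFNFNFN → FFFFFFFFFFzFNFNFNFNFN → (answer).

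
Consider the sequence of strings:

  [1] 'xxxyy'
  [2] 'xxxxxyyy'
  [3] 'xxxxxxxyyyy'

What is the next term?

Each string has the form x^{2n-1} y^{n}, where the shown terms are n = 2, 3, 4.
Setting n = 5 gives 9, 5 characters in each block.

xxxxxxxxxyyyyy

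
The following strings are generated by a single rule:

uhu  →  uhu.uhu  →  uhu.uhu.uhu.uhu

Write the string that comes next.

uhu.uhu.uhu.uhu.uhu.uhu.uhu.uhu

Every step duplicates the string with '.' between the halves.
One more doubling of uhu.uhu.uhu.uhu gives the answer.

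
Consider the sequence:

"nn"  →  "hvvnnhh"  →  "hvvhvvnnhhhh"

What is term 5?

hvvhvvhvvhvvnnhhhhhhhh

Every step adds hvv to the front and hh to the end of the previous string.
From hvvhvvnnhhhh, 2 further steps: hvvhvvnnhhhh → hvvhvvhvvnnhhhhhh → (answer).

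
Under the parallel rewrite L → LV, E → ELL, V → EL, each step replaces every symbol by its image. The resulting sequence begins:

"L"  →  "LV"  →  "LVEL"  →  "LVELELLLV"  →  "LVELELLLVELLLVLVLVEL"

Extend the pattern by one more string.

LVELELLLVELLLVLVLVELELLLVLVLVELLVELLVELELLLV

φ(LVELELLLVELLLVLVLVEL) expands symbol-by-symbol to LV EL ELL LV ELL LV LV LV EL ELL LV LV LV EL LV EL LV EL ELL LV; joining the 20 pieces gives the next term.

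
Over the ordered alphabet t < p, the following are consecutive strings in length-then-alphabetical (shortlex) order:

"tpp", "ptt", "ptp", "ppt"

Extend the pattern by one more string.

ppp

Treat ppt as a base-2 numeral over the given alphabet and add one, carrying through any trailing p's.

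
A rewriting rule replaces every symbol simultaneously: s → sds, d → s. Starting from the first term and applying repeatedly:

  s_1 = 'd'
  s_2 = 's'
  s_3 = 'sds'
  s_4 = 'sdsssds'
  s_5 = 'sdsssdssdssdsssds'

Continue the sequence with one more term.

φ(sdsssdssdssdsssds) expands symbol-by-symbol to sds s sds sds sds s sds sds s sds sds s sds sds sds s sds; joining the 17 pieces gives the next term.

sdsssdssdssdsssdssdsssdssdsssdssdssdsssds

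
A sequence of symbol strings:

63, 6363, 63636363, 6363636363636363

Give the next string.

Every step duplicates the string.
Doubling 6363636363636363:

63636363636363636363636363636363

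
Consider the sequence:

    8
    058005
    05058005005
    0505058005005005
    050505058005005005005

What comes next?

05050505058005005005005005

Every step adds 05 to the front and 005 to the end of the previous string.
One more step from 050505058005005005005 gives the answer.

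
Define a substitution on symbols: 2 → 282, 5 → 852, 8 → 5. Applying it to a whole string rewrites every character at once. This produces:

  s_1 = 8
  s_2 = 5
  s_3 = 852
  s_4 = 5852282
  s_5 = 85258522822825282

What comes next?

58522828525852282282528228252828522825282

Replace each of the 17 characters of 85258522822825282 in place — 5 852 282 852 5 852 282 282 5 282 282 5 282 852 282 5 282 — and concatenate.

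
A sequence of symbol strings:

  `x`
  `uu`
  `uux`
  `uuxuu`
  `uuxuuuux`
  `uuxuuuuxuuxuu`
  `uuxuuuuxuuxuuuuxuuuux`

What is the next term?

This is a Fibonacci-style word recurrence s(k) = s(k−1)·s(k−2): e.g. uu·x = uux.
So term 8 is uuxuuuuxuuxuuuuxuuuux·uuxuuuuxuuxuu.

uuxuuuuxuuxuuuuxuuuuxuuxuuuuxuuxuu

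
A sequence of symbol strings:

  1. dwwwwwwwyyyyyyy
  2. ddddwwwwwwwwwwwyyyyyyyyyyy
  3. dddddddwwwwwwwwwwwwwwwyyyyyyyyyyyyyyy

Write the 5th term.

Each string has the form d^{3n-2} w^{4n+3} y^{4n+3} (n = 1, 2, …).
At n = 5 the blocks have lengths 13, 23, 23.

dddddddddddddwwwwwwwwwwwwwwwwwwwwwwwyyyyyyyyyyyyyyyyyyyyyyy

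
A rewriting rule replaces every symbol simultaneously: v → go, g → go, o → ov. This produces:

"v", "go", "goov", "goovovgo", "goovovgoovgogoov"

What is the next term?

Rewriting the 16 symbols of goovovgoovgogoov one by one yields go ov ov go ov go go ov ov go go ov go ov ov go; concatenated:

goovovgoovgogoovovgogoovgoovovgo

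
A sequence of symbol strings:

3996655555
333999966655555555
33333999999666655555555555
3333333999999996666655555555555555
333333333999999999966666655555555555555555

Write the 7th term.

3333333333333999999999999996666666655555555555555555555555

Reading off run lengths: 3 runs 1, 3, 5, 7, 9; 9 runs 2, 4, 6, 8, 10; 6 runs 2, 3, 4, 5, 6; 5 runs 5, 8, 11, 14, 17 — each is linear in n (n = 1, 2, …).
At n = 7 the blocks have lengths 13, 14, 8, 23.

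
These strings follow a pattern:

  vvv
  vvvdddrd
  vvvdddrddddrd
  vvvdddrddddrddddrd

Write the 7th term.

The strings grow by a fixed suffix dddrd each time.
From vvvdddrddddrddddrd, 3 further steps: vvvdddrddddrddddrd → vvvdddrddddrddddrddddrd → vvvdddrddddrddddrddddrddddrd → (answer).

vvvdddrddddrddddrddddrddddrddddrd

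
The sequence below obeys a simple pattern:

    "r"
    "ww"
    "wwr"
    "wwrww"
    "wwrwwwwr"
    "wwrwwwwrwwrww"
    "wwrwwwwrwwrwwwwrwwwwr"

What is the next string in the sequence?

wwrwwwwrwwrwwwwrwwwwrwwrwwwwrwwrww

Each term (from the third on) is the previous term followed by the one before it: term 3 = ww·r = wwr.
Continuing: wwrwwwwrwwrwwwwrwwwwr · wwrwwwwrwwrww gives term 8.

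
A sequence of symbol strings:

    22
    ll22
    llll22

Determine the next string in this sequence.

Each term is the previous one with ll prepended.
Applying this once more to llll22:

llllll22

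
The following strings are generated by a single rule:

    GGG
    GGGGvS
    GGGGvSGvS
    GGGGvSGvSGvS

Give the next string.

Every step adds GvS to the end: s(k+1) = s(k)·GvS.
So the next term is GGGGvSGvSGvS·GvS.

GGGGvSGvSGvSGvS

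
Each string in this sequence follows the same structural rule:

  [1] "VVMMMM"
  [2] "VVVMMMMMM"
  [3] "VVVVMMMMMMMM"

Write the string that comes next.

VVVVVMMMMMMMMMM

Reading off run lengths: V runs 2, 3, 4; M runs 4, 6, 8 — each is linear in n, where the shown terms are n = 2, 3, 4.
At n = 5 the blocks have lengths 5, 10.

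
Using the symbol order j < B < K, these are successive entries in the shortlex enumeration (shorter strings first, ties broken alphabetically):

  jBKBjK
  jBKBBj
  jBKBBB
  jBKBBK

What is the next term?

Find the rightmost character of jBKBBK below K, bump it to the next letter, and reset everything to its right to j.

jBKBKj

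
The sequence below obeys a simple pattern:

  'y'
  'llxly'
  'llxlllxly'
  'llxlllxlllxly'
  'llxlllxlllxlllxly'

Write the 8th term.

Each term is the previous one with llxl prepended.
From llxlllxlllxlllxly, 3 further steps: llxlllxlllxlllxly → llxlllxlllxlllxlllxly → llxlllxlllxlllxlllxlllxly → (answer).

llxlllxlllxlllxlllxlllxlllxly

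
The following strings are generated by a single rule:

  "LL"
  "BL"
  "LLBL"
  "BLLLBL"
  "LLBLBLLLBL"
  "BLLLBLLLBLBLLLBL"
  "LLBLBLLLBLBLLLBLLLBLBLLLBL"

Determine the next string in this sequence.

This is a Fibonacci-style word recurrence s(k) = s(k−2)·s(k−1): e.g. LL·BL = LLBL.
Continuing: BLLLBLLLBLBLLLBL · LLBLBLLLBLBLLLBLLLBLBLLLBL gives term 8.

BLLLBLLLBLBLLLBLLLBLBLLLBLBLLLBLLLBLBLLLBL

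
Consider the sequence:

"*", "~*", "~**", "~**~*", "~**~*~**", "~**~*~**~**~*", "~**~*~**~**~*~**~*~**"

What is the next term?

~**~*~**~**~*~**~*~**~**~*~**~**~*

Each term (from the third on) is the previous term followed by the one before it: term 3 = ~*·* = ~**.
So term 8 is ~**~*~**~**~*~**~*~**·~**~*~**~**~*.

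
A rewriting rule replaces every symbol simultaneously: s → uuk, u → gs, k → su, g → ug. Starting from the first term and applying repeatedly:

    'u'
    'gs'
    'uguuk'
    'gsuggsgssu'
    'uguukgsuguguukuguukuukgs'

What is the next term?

φ(uguukgsuguguukuguukuukgs) expands symbol-by-symbol to gs ug gs gs su ug uuk gs ug gs ug gs gs su gs ug gs gs su gs gs su ug uuk; joining the 24 pieces gives the next term.

gsuggsgssuuguukgsuggsuggsgssugsuggsgssugsgssuuguuk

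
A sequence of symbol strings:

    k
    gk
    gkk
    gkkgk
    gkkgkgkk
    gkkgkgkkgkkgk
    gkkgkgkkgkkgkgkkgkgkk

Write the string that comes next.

gkkgkgkkgkkgkgkkgkgkkgkkgkgkkgkkgk

Each term (from the third on) is the previous term followed by the one before it: term 3 = gk·k = gkk.
So term 8 is gkkgkgkkgkkgkgkkgkgkk·gkkgkgkkgkkgk.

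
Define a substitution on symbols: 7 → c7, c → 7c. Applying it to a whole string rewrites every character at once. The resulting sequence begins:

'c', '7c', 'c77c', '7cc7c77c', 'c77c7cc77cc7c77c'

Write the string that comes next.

7cc7c77cc77c7cc7c77c7cc77cc7c77c

Replace each of the 16 characters of c77c7cc77cc7c77c in place — 7c c7 c7 7c c7 7c 7c c7 c7 7c 7c c7 7c c7 c7 7c — and concatenate.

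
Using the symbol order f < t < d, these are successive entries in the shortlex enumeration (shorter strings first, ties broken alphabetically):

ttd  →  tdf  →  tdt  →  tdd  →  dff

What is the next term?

dft

Find the rightmost character of dff below d, bump it to the next letter, and reset everything to its right to f.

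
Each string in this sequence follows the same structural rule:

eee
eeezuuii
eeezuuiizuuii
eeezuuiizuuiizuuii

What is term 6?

Each term is the previous one with zuuii appended.
From eeezuuiizuuiizuuii, 2 further steps: eeezuuiizuuiizuuii → eeezuuiizuuiizuuiizuuii → (answer).

eeezuuiizuuiizuuiizuuiizuuii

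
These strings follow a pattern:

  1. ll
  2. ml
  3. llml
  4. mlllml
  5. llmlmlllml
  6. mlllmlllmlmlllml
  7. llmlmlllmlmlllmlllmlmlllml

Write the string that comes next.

Each term (from the third on) is the two preceding terms concatenated in order: term 3 = ll·ml = llml.
The next term joins mlllmlllmlmlllml and llmlmlllmlmlllmlllmlmlllml.

mlllmlllmlmlllmlllmlmlllmlmlllmlllmlmlllml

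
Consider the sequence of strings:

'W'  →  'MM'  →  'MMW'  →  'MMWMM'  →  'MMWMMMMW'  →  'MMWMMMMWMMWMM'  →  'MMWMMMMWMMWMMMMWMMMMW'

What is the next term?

MMWMMMMWMMWMMMMWMMMMWMMWMMMMWMMWMM

Each term (from the third on) is the previous term followed by the one before it: term 3 = MM·W = MMW.
So term 8 is MMWMMMMWMMWMMMMWMMMMW·MMWMMMMWMMWMM.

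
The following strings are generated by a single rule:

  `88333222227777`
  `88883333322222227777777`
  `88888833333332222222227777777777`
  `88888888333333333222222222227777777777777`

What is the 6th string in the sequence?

Reading off run lengths: 8 runs 2, 4, 6, 8; 3 runs 3, 5, 7, 9; 2 runs 5, 7, 9, 11; 7 runs 4, 7, 10, 13 — each is linear in n (n = 1, 2, …).
At n = 6 the blocks have lengths 12, 13, 15, 19.

88888888888833333333333332222222222222227777777777777777777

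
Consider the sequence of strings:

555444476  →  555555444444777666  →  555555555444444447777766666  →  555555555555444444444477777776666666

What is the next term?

555555555555555444444444444777777777666666666

Reading off run lengths: 5 runs 3, 6, 9, 12; 4 runs 4, 6, 8, 10; 7 runs 1, 3, 5, 7; 6 runs 1, 3, 5, 7 — each is linear in n (n = 1, 2, …).
At n = 5 the blocks have lengths 15, 12, 9, 9.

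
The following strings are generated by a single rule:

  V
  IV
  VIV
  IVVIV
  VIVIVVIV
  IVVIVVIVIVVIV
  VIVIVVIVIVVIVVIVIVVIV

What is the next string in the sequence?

IVVIVVIVIVVIVVIVIVVIVIVVIVVIVIVVIV

Each term (from the third on) is the two preceding terms concatenated in order: term 3 = V·IV = VIV.
Continuing: IVVIVVIVIVVIV · VIVIVVIVIVVIVVIVIVVIV gives term 8.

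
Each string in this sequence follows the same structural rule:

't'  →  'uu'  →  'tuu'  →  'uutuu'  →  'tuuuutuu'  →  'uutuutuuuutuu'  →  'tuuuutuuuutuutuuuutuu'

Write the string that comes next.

This is a Fibonacci-style word recurrence s(k) = s(k−2)·s(k−1): e.g. t·uu = tuu.
Continuing: uutuutuuuutuu · tuuuutuuuutuutuuuutuu gives term 8.

uutuutuuuutuutuuuutuuuutuutuuuutuu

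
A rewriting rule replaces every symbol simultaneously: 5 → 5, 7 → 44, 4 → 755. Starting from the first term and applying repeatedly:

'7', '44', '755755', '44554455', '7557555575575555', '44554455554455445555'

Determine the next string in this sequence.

Applying the rule to each of the 20 symbols of 44554455554455445555 gives the pieces 755 755 5 5 755 755 5 5 5 5 755 755 5 5 755 755 5 5 5 5, which concatenate to the answer.

755755557557555555755755557557555555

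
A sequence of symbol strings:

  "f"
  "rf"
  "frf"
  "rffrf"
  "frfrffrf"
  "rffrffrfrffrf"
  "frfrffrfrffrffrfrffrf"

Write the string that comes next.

From term 3 onward, concatenate the second-to-last term with the last: f·rf = frf, rf·frf = rffrf, …
Continuing: rffrffrfrffrf · frfrffrfrffrffrfrffrf gives term 8.

rffrffrfrffrffrfrffrfrffrffrfrffrf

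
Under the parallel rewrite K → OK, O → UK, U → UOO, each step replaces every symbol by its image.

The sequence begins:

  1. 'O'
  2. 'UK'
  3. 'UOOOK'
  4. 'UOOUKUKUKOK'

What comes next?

UOOUKUKUOOOKUOOOKUOOOKUKOK

Apply φ to UOOUKUKUKOK symbol by symbol: U→UOO, O→UK, O→UK, U→UOO, K→OK, U→UOO, K→OK, U→UOO, K→OK, O→UK, K→OK; joined: UOO UK UK UOO OK UOO OK UOO OK UK OK.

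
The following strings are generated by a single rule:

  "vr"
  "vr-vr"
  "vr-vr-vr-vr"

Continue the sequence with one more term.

vr-vr-vr-vr-vr-vr-vr-vr

Each string is two copies of the previous one joined by '-'.
So the next term is two copies of vr-vr-vr-vr with '-' between the halves.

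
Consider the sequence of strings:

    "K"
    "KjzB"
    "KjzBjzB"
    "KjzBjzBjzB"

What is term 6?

The strings grow by a fixed suffix jzB each time.
From KjzBjzBjzB, 2 further steps: KjzBjzBjzB → KjzBjzBjzBjzB → (answer).

KjzBjzBjzBjzBjzB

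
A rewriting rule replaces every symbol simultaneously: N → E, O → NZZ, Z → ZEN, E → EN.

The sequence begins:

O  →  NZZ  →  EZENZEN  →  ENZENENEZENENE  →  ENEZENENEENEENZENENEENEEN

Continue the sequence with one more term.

Rewriting the 25 symbols of ENEZENENEENEENZENENEENEEN one by one yields EN E EN ZEN EN E EN E EN EN E EN EN E ZEN EN E EN E EN EN E EN EN E; concatenated:

ENEENZENENEENEENENEENENEZENENEENEENENEENENE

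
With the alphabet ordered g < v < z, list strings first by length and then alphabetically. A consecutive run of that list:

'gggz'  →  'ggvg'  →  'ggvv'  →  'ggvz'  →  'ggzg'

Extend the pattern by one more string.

The successor of ggzg increments the rightmost position that isn't already z and resets every position after it to g.

ggzv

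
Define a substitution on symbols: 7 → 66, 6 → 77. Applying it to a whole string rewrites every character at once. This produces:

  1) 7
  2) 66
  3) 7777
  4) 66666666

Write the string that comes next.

Rewriting each symbol of 66666666: 6→77, 6→77, 6→77, 6→77, 6→77, 6→77, 6→77, 6→77, which concatenates to 77 77 77 77 77 77 77 77.

7777777777777777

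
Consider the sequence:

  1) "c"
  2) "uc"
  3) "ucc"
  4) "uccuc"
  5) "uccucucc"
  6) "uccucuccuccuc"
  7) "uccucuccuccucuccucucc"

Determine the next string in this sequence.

This is a Fibonacci-style word recurrence s(k) = s(k−1)·s(k−2): e.g. uc·c = ucc.
Continuing: uccucuccuccucuccucucc · uccucuccuccuc gives term 8.

uccucuccuccucuccucuccuccucuccuccuc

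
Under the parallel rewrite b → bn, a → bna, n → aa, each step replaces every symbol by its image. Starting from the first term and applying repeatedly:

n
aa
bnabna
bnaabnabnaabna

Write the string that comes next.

bnaabnabnabnaabnabnaabnabnabnaabna

φ(bnaabnabnaabna) expands symbol-by-symbol to bn aa bna bna bn aa bna bn aa bna bna bn aa bna; joining the 14 pieces gives the next term.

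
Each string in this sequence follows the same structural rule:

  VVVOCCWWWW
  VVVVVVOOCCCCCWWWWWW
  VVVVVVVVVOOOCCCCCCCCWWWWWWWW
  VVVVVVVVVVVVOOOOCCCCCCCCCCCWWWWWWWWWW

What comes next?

Reading off run lengths: V runs 3, 6, 9, 12; O runs 1, 2, 3, 4; C runs 2, 5, 8, 11; W runs 4, 6, 8, 10 — each is linear in n (n = 1, 2, …).
At n = 5 the blocks have lengths 15, 5, 14, 12.

VVVVVVVVVVVVVVVOOOOOCCCCCCCCCCCCCCWWWWWWWWWWWW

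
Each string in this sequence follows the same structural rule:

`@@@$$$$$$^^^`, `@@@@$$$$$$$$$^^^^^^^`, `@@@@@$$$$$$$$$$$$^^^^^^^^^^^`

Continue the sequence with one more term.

@@@@@@$$$$$$$$$$$$$$$^^^^^^^^^^^^^^^

The n-th term is n+2 @'s then 3n+3 $'s then 4n-1 ^'s (n = 1, 2, …).
For the next term, n = 4, so the run lengths are 6, 15, 15.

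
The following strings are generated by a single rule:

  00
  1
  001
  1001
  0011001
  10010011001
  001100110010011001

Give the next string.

From term 3 onward, concatenate the second-to-last term with the last: 00·1 = 001, 1·001 = 1001, …
Continuing: 10010011001 · 001100110010011001 gives term 8.

10010011001001100110010011001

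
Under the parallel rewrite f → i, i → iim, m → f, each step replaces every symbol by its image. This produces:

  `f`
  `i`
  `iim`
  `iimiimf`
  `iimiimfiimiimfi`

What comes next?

Replace each of the 15 characters of iimiimfiimiimfi in place — iim iim f iim iim f i iim iim f iim iim f i iim — and concatenate.

iimiimfiimiimfiiimiimfiimiimfiiim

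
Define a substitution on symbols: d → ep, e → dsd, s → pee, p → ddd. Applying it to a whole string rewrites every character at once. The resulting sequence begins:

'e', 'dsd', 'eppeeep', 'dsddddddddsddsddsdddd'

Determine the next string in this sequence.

Replace each of the 21 characters of dsddddddddsddsddsdddd in place — ep pee ep ep ep ep ep ep ep ep pee ep ep pee ep ep pee ep ep ep ep — and concatenate.

eppeeepepepepepepepeppeeepeppeeepeppeeepepepep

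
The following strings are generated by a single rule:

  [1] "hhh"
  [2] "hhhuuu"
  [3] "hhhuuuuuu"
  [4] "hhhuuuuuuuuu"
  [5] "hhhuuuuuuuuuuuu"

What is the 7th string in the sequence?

hhhuuuuuuuuuuuuuuuuuu

Each term is the previous one with uuu appended.
From hhhuuuuuuuuuuuu, 2 further steps: hhhuuuuuuuuuuuu → hhhuuuuuuuuuuuuuuu → (answer).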